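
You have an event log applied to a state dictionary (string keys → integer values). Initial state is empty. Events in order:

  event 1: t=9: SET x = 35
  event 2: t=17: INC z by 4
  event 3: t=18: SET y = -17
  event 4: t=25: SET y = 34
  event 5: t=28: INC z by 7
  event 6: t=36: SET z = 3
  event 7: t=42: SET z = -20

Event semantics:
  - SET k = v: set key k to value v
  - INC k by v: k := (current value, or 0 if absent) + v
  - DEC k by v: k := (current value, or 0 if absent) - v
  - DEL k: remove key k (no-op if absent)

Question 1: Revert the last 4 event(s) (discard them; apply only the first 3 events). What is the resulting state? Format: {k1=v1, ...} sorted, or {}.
Answer: {x=35, y=-17, z=4}

Derivation:
Keep first 3 events (discard last 4):
  after event 1 (t=9: SET x = 35): {x=35}
  after event 2 (t=17: INC z by 4): {x=35, z=4}
  after event 3 (t=18: SET y = -17): {x=35, y=-17, z=4}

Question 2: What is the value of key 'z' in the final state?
Track key 'z' through all 7 events:
  event 1 (t=9: SET x = 35): z unchanged
  event 2 (t=17: INC z by 4): z (absent) -> 4
  event 3 (t=18: SET y = -17): z unchanged
  event 4 (t=25: SET y = 34): z unchanged
  event 5 (t=28: INC z by 7): z 4 -> 11
  event 6 (t=36: SET z = 3): z 11 -> 3
  event 7 (t=42: SET z = -20): z 3 -> -20
Final: z = -20

Answer: -20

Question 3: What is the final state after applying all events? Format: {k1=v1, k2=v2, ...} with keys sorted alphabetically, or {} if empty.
Answer: {x=35, y=34, z=-20}

Derivation:
  after event 1 (t=9: SET x = 35): {x=35}
  after event 2 (t=17: INC z by 4): {x=35, z=4}
  after event 3 (t=18: SET y = -17): {x=35, y=-17, z=4}
  after event 4 (t=25: SET y = 34): {x=35, y=34, z=4}
  after event 5 (t=28: INC z by 7): {x=35, y=34, z=11}
  after event 6 (t=36: SET z = 3): {x=35, y=34, z=3}
  after event 7 (t=42: SET z = -20): {x=35, y=34, z=-20}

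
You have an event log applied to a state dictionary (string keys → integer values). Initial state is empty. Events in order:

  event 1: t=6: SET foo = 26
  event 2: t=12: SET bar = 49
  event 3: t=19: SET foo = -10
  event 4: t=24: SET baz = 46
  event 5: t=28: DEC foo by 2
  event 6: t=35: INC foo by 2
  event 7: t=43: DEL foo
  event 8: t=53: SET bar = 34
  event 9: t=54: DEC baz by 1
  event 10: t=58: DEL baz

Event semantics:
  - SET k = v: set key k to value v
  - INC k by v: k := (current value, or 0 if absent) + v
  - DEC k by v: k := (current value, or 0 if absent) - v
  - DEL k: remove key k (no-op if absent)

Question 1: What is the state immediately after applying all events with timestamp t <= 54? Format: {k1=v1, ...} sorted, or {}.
Answer: {bar=34, baz=45}

Derivation:
Apply events with t <= 54 (9 events):
  after event 1 (t=6: SET foo = 26): {foo=26}
  after event 2 (t=12: SET bar = 49): {bar=49, foo=26}
  after event 3 (t=19: SET foo = -10): {bar=49, foo=-10}
  after event 4 (t=24: SET baz = 46): {bar=49, baz=46, foo=-10}
  after event 5 (t=28: DEC foo by 2): {bar=49, baz=46, foo=-12}
  after event 6 (t=35: INC foo by 2): {bar=49, baz=46, foo=-10}
  after event 7 (t=43: DEL foo): {bar=49, baz=46}
  after event 8 (t=53: SET bar = 34): {bar=34, baz=46}
  after event 9 (t=54: DEC baz by 1): {bar=34, baz=45}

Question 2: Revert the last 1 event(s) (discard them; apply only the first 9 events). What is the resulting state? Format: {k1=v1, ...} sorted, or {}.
Answer: {bar=34, baz=45}

Derivation:
Keep first 9 events (discard last 1):
  after event 1 (t=6: SET foo = 26): {foo=26}
  after event 2 (t=12: SET bar = 49): {bar=49, foo=26}
  after event 3 (t=19: SET foo = -10): {bar=49, foo=-10}
  after event 4 (t=24: SET baz = 46): {bar=49, baz=46, foo=-10}
  after event 5 (t=28: DEC foo by 2): {bar=49, baz=46, foo=-12}
  after event 6 (t=35: INC foo by 2): {bar=49, baz=46, foo=-10}
  after event 7 (t=43: DEL foo): {bar=49, baz=46}
  after event 8 (t=53: SET bar = 34): {bar=34, baz=46}
  after event 9 (t=54: DEC baz by 1): {bar=34, baz=45}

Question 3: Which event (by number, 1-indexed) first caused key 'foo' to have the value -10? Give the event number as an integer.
Answer: 3

Derivation:
Looking for first event where foo becomes -10:
  event 1: foo = 26
  event 2: foo = 26
  event 3: foo 26 -> -10  <-- first match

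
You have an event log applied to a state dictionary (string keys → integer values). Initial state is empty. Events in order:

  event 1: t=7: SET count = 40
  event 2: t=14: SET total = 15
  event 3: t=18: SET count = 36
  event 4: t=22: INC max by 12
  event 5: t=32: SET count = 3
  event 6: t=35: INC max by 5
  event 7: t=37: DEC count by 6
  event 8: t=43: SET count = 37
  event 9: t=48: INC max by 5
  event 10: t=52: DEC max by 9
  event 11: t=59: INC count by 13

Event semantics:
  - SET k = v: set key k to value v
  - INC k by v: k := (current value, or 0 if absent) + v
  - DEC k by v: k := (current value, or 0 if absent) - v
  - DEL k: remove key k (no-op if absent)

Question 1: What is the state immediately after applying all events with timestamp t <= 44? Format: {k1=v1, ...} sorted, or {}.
Answer: {count=37, max=17, total=15}

Derivation:
Apply events with t <= 44 (8 events):
  after event 1 (t=7: SET count = 40): {count=40}
  after event 2 (t=14: SET total = 15): {count=40, total=15}
  after event 3 (t=18: SET count = 36): {count=36, total=15}
  after event 4 (t=22: INC max by 12): {count=36, max=12, total=15}
  after event 5 (t=32: SET count = 3): {count=3, max=12, total=15}
  after event 6 (t=35: INC max by 5): {count=3, max=17, total=15}
  after event 7 (t=37: DEC count by 6): {count=-3, max=17, total=15}
  after event 8 (t=43: SET count = 37): {count=37, max=17, total=15}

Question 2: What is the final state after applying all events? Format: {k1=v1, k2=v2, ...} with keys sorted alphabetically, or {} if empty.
  after event 1 (t=7: SET count = 40): {count=40}
  after event 2 (t=14: SET total = 15): {count=40, total=15}
  after event 3 (t=18: SET count = 36): {count=36, total=15}
  after event 4 (t=22: INC max by 12): {count=36, max=12, total=15}
  after event 5 (t=32: SET count = 3): {count=3, max=12, total=15}
  after event 6 (t=35: INC max by 5): {count=3, max=17, total=15}
  after event 7 (t=37: DEC count by 6): {count=-3, max=17, total=15}
  after event 8 (t=43: SET count = 37): {count=37, max=17, total=15}
  after event 9 (t=48: INC max by 5): {count=37, max=22, total=15}
  after event 10 (t=52: DEC max by 9): {count=37, max=13, total=15}
  after event 11 (t=59: INC count by 13): {count=50, max=13, total=15}

Answer: {count=50, max=13, total=15}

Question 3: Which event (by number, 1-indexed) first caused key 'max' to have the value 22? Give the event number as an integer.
Answer: 9

Derivation:
Looking for first event where max becomes 22:
  event 4: max = 12
  event 5: max = 12
  event 6: max = 17
  event 7: max = 17
  event 8: max = 17
  event 9: max 17 -> 22  <-- first match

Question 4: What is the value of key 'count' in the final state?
Track key 'count' through all 11 events:
  event 1 (t=7: SET count = 40): count (absent) -> 40
  event 2 (t=14: SET total = 15): count unchanged
  event 3 (t=18: SET count = 36): count 40 -> 36
  event 4 (t=22: INC max by 12): count unchanged
  event 5 (t=32: SET count = 3): count 36 -> 3
  event 6 (t=35: INC max by 5): count unchanged
  event 7 (t=37: DEC count by 6): count 3 -> -3
  event 8 (t=43: SET count = 37): count -3 -> 37
  event 9 (t=48: INC max by 5): count unchanged
  event 10 (t=52: DEC max by 9): count unchanged
  event 11 (t=59: INC count by 13): count 37 -> 50
Final: count = 50

Answer: 50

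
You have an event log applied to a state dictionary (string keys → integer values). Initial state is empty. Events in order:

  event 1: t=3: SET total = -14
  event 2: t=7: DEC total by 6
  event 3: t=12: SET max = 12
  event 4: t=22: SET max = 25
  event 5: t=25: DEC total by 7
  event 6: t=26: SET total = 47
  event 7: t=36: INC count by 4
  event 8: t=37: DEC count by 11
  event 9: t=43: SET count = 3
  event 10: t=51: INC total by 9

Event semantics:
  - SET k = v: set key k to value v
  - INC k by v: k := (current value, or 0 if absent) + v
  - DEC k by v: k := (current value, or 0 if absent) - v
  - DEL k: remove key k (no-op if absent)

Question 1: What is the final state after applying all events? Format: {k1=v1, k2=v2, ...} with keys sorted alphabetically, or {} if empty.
  after event 1 (t=3: SET total = -14): {total=-14}
  after event 2 (t=7: DEC total by 6): {total=-20}
  after event 3 (t=12: SET max = 12): {max=12, total=-20}
  after event 4 (t=22: SET max = 25): {max=25, total=-20}
  after event 5 (t=25: DEC total by 7): {max=25, total=-27}
  after event 6 (t=26: SET total = 47): {max=25, total=47}
  after event 7 (t=36: INC count by 4): {count=4, max=25, total=47}
  after event 8 (t=37: DEC count by 11): {count=-7, max=25, total=47}
  after event 9 (t=43: SET count = 3): {count=3, max=25, total=47}
  after event 10 (t=51: INC total by 9): {count=3, max=25, total=56}

Answer: {count=3, max=25, total=56}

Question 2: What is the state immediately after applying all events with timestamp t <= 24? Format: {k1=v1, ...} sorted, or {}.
Answer: {max=25, total=-20}

Derivation:
Apply events with t <= 24 (4 events):
  after event 1 (t=3: SET total = -14): {total=-14}
  after event 2 (t=7: DEC total by 6): {total=-20}
  after event 3 (t=12: SET max = 12): {max=12, total=-20}
  after event 4 (t=22: SET max = 25): {max=25, total=-20}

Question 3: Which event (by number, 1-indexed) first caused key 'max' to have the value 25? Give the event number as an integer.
Answer: 4

Derivation:
Looking for first event where max becomes 25:
  event 3: max = 12
  event 4: max 12 -> 25  <-- first match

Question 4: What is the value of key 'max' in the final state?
Track key 'max' through all 10 events:
  event 1 (t=3: SET total = -14): max unchanged
  event 2 (t=7: DEC total by 6): max unchanged
  event 3 (t=12: SET max = 12): max (absent) -> 12
  event 4 (t=22: SET max = 25): max 12 -> 25
  event 5 (t=25: DEC total by 7): max unchanged
  event 6 (t=26: SET total = 47): max unchanged
  event 7 (t=36: INC count by 4): max unchanged
  event 8 (t=37: DEC count by 11): max unchanged
  event 9 (t=43: SET count = 3): max unchanged
  event 10 (t=51: INC total by 9): max unchanged
Final: max = 25

Answer: 25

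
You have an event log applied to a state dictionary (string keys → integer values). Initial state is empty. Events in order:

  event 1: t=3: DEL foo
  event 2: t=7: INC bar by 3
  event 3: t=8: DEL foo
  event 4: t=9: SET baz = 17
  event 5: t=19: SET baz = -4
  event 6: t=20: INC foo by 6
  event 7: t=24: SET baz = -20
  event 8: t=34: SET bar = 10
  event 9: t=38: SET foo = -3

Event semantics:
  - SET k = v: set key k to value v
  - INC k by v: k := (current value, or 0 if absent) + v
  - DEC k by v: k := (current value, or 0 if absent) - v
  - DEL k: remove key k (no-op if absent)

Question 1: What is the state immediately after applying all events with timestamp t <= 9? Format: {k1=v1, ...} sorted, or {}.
Apply events with t <= 9 (4 events):
  after event 1 (t=3: DEL foo): {}
  after event 2 (t=7: INC bar by 3): {bar=3}
  after event 3 (t=8: DEL foo): {bar=3}
  after event 4 (t=9: SET baz = 17): {bar=3, baz=17}

Answer: {bar=3, baz=17}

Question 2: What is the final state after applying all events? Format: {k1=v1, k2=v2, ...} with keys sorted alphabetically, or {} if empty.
  after event 1 (t=3: DEL foo): {}
  after event 2 (t=7: INC bar by 3): {bar=3}
  after event 3 (t=8: DEL foo): {bar=3}
  after event 4 (t=9: SET baz = 17): {bar=3, baz=17}
  after event 5 (t=19: SET baz = -4): {bar=3, baz=-4}
  after event 6 (t=20: INC foo by 6): {bar=3, baz=-4, foo=6}
  after event 7 (t=24: SET baz = -20): {bar=3, baz=-20, foo=6}
  after event 8 (t=34: SET bar = 10): {bar=10, baz=-20, foo=6}
  after event 9 (t=38: SET foo = -3): {bar=10, baz=-20, foo=-3}

Answer: {bar=10, baz=-20, foo=-3}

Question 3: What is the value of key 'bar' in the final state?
Track key 'bar' through all 9 events:
  event 1 (t=3: DEL foo): bar unchanged
  event 2 (t=7: INC bar by 3): bar (absent) -> 3
  event 3 (t=8: DEL foo): bar unchanged
  event 4 (t=9: SET baz = 17): bar unchanged
  event 5 (t=19: SET baz = -4): bar unchanged
  event 6 (t=20: INC foo by 6): bar unchanged
  event 7 (t=24: SET baz = -20): bar unchanged
  event 8 (t=34: SET bar = 10): bar 3 -> 10
  event 9 (t=38: SET foo = -3): bar unchanged
Final: bar = 10

Answer: 10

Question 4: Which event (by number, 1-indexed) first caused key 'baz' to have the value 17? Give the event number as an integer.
Looking for first event where baz becomes 17:
  event 4: baz (absent) -> 17  <-- first match

Answer: 4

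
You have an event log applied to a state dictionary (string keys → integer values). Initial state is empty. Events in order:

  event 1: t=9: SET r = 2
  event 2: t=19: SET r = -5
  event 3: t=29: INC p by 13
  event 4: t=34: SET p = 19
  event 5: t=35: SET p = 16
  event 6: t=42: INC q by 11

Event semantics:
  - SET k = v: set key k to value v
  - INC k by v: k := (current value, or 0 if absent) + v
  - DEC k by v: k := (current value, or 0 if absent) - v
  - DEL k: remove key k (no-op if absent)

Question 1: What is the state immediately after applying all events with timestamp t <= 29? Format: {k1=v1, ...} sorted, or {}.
Apply events with t <= 29 (3 events):
  after event 1 (t=9: SET r = 2): {r=2}
  after event 2 (t=19: SET r = -5): {r=-5}
  after event 3 (t=29: INC p by 13): {p=13, r=-5}

Answer: {p=13, r=-5}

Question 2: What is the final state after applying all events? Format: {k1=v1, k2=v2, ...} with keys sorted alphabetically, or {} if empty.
Answer: {p=16, q=11, r=-5}

Derivation:
  after event 1 (t=9: SET r = 2): {r=2}
  after event 2 (t=19: SET r = -5): {r=-5}
  after event 3 (t=29: INC p by 13): {p=13, r=-5}
  after event 4 (t=34: SET p = 19): {p=19, r=-5}
  after event 5 (t=35: SET p = 16): {p=16, r=-5}
  after event 6 (t=42: INC q by 11): {p=16, q=11, r=-5}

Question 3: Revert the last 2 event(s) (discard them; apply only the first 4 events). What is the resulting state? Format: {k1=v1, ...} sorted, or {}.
Answer: {p=19, r=-5}

Derivation:
Keep first 4 events (discard last 2):
  after event 1 (t=9: SET r = 2): {r=2}
  after event 2 (t=19: SET r = -5): {r=-5}
  after event 3 (t=29: INC p by 13): {p=13, r=-5}
  after event 4 (t=34: SET p = 19): {p=19, r=-5}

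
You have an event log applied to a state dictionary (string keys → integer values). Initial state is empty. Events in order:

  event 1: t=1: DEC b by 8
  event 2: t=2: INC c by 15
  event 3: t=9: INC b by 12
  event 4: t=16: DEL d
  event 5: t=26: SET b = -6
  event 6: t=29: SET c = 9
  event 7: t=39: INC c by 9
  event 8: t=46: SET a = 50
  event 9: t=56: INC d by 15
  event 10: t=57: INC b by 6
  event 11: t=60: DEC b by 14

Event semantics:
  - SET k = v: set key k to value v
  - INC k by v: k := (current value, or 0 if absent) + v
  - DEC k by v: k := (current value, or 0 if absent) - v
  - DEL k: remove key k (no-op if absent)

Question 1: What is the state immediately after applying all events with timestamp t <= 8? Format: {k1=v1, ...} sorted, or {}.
Answer: {b=-8, c=15}

Derivation:
Apply events with t <= 8 (2 events):
  after event 1 (t=1: DEC b by 8): {b=-8}
  after event 2 (t=2: INC c by 15): {b=-8, c=15}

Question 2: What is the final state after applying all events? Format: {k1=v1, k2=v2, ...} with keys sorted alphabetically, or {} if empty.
  after event 1 (t=1: DEC b by 8): {b=-8}
  after event 2 (t=2: INC c by 15): {b=-8, c=15}
  after event 3 (t=9: INC b by 12): {b=4, c=15}
  after event 4 (t=16: DEL d): {b=4, c=15}
  after event 5 (t=26: SET b = -6): {b=-6, c=15}
  after event 6 (t=29: SET c = 9): {b=-6, c=9}
  after event 7 (t=39: INC c by 9): {b=-6, c=18}
  after event 8 (t=46: SET a = 50): {a=50, b=-6, c=18}
  after event 9 (t=56: INC d by 15): {a=50, b=-6, c=18, d=15}
  after event 10 (t=57: INC b by 6): {a=50, b=0, c=18, d=15}
  after event 11 (t=60: DEC b by 14): {a=50, b=-14, c=18, d=15}

Answer: {a=50, b=-14, c=18, d=15}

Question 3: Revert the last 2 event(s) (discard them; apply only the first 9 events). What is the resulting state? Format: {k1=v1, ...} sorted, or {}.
Answer: {a=50, b=-6, c=18, d=15}

Derivation:
Keep first 9 events (discard last 2):
  after event 1 (t=1: DEC b by 8): {b=-8}
  after event 2 (t=2: INC c by 15): {b=-8, c=15}
  after event 3 (t=9: INC b by 12): {b=4, c=15}
  after event 4 (t=16: DEL d): {b=4, c=15}
  after event 5 (t=26: SET b = -6): {b=-6, c=15}
  after event 6 (t=29: SET c = 9): {b=-6, c=9}
  after event 7 (t=39: INC c by 9): {b=-6, c=18}
  after event 8 (t=46: SET a = 50): {a=50, b=-6, c=18}
  after event 9 (t=56: INC d by 15): {a=50, b=-6, c=18, d=15}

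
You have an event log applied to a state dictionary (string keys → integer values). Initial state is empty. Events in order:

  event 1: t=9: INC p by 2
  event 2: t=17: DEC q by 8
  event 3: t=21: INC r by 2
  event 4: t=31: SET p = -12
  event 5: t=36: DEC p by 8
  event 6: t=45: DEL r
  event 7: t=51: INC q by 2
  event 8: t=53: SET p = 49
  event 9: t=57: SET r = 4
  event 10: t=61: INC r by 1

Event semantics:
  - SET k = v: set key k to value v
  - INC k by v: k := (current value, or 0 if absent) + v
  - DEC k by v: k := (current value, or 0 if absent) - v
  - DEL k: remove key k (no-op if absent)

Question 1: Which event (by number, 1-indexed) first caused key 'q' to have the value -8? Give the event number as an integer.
Answer: 2

Derivation:
Looking for first event where q becomes -8:
  event 2: q (absent) -> -8  <-- first match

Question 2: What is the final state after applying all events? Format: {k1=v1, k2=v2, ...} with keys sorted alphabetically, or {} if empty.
  after event 1 (t=9: INC p by 2): {p=2}
  after event 2 (t=17: DEC q by 8): {p=2, q=-8}
  after event 3 (t=21: INC r by 2): {p=2, q=-8, r=2}
  after event 4 (t=31: SET p = -12): {p=-12, q=-8, r=2}
  after event 5 (t=36: DEC p by 8): {p=-20, q=-8, r=2}
  after event 6 (t=45: DEL r): {p=-20, q=-8}
  after event 7 (t=51: INC q by 2): {p=-20, q=-6}
  after event 8 (t=53: SET p = 49): {p=49, q=-6}
  after event 9 (t=57: SET r = 4): {p=49, q=-6, r=4}
  after event 10 (t=61: INC r by 1): {p=49, q=-6, r=5}

Answer: {p=49, q=-6, r=5}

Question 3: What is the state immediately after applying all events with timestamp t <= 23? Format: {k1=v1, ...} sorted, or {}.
Answer: {p=2, q=-8, r=2}

Derivation:
Apply events with t <= 23 (3 events):
  after event 1 (t=9: INC p by 2): {p=2}
  after event 2 (t=17: DEC q by 8): {p=2, q=-8}
  after event 3 (t=21: INC r by 2): {p=2, q=-8, r=2}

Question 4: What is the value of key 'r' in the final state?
Answer: 5

Derivation:
Track key 'r' through all 10 events:
  event 1 (t=9: INC p by 2): r unchanged
  event 2 (t=17: DEC q by 8): r unchanged
  event 3 (t=21: INC r by 2): r (absent) -> 2
  event 4 (t=31: SET p = -12): r unchanged
  event 5 (t=36: DEC p by 8): r unchanged
  event 6 (t=45: DEL r): r 2 -> (absent)
  event 7 (t=51: INC q by 2): r unchanged
  event 8 (t=53: SET p = 49): r unchanged
  event 9 (t=57: SET r = 4): r (absent) -> 4
  event 10 (t=61: INC r by 1): r 4 -> 5
Final: r = 5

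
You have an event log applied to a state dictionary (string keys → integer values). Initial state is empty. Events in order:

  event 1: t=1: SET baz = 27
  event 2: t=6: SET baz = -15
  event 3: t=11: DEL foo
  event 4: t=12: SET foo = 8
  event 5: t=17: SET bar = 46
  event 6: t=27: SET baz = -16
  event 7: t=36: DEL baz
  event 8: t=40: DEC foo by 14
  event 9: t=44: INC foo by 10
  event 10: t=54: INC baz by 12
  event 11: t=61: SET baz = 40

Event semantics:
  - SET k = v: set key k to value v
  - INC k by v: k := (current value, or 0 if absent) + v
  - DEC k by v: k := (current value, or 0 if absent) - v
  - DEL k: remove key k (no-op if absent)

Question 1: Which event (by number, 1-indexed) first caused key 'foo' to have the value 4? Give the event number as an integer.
Answer: 9

Derivation:
Looking for first event where foo becomes 4:
  event 4: foo = 8
  event 5: foo = 8
  event 6: foo = 8
  event 7: foo = 8
  event 8: foo = -6
  event 9: foo -6 -> 4  <-- first match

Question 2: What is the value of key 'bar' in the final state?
Answer: 46

Derivation:
Track key 'bar' through all 11 events:
  event 1 (t=1: SET baz = 27): bar unchanged
  event 2 (t=6: SET baz = -15): bar unchanged
  event 3 (t=11: DEL foo): bar unchanged
  event 4 (t=12: SET foo = 8): bar unchanged
  event 5 (t=17: SET bar = 46): bar (absent) -> 46
  event 6 (t=27: SET baz = -16): bar unchanged
  event 7 (t=36: DEL baz): bar unchanged
  event 8 (t=40: DEC foo by 14): bar unchanged
  event 9 (t=44: INC foo by 10): bar unchanged
  event 10 (t=54: INC baz by 12): bar unchanged
  event 11 (t=61: SET baz = 40): bar unchanged
Final: bar = 46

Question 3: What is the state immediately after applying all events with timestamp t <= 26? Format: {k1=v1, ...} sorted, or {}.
Answer: {bar=46, baz=-15, foo=8}

Derivation:
Apply events with t <= 26 (5 events):
  after event 1 (t=1: SET baz = 27): {baz=27}
  after event 2 (t=6: SET baz = -15): {baz=-15}
  after event 3 (t=11: DEL foo): {baz=-15}
  after event 4 (t=12: SET foo = 8): {baz=-15, foo=8}
  after event 5 (t=17: SET bar = 46): {bar=46, baz=-15, foo=8}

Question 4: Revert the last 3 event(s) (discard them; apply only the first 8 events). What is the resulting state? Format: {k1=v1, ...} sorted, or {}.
Keep first 8 events (discard last 3):
  after event 1 (t=1: SET baz = 27): {baz=27}
  after event 2 (t=6: SET baz = -15): {baz=-15}
  after event 3 (t=11: DEL foo): {baz=-15}
  after event 4 (t=12: SET foo = 8): {baz=-15, foo=8}
  after event 5 (t=17: SET bar = 46): {bar=46, baz=-15, foo=8}
  after event 6 (t=27: SET baz = -16): {bar=46, baz=-16, foo=8}
  after event 7 (t=36: DEL baz): {bar=46, foo=8}
  after event 8 (t=40: DEC foo by 14): {bar=46, foo=-6}

Answer: {bar=46, foo=-6}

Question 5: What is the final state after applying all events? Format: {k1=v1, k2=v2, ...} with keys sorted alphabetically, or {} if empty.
Answer: {bar=46, baz=40, foo=4}

Derivation:
  after event 1 (t=1: SET baz = 27): {baz=27}
  after event 2 (t=6: SET baz = -15): {baz=-15}
  after event 3 (t=11: DEL foo): {baz=-15}
  after event 4 (t=12: SET foo = 8): {baz=-15, foo=8}
  after event 5 (t=17: SET bar = 46): {bar=46, baz=-15, foo=8}
  after event 6 (t=27: SET baz = -16): {bar=46, baz=-16, foo=8}
  after event 7 (t=36: DEL baz): {bar=46, foo=8}
  after event 8 (t=40: DEC foo by 14): {bar=46, foo=-6}
  after event 9 (t=44: INC foo by 10): {bar=46, foo=4}
  after event 10 (t=54: INC baz by 12): {bar=46, baz=12, foo=4}
  after event 11 (t=61: SET baz = 40): {bar=46, baz=40, foo=4}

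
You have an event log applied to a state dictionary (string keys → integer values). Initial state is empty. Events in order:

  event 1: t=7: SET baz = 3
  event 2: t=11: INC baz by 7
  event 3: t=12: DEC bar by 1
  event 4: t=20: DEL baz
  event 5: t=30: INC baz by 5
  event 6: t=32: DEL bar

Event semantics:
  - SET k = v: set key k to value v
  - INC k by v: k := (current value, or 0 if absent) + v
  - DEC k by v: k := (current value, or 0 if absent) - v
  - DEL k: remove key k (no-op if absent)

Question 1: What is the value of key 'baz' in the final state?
Answer: 5

Derivation:
Track key 'baz' through all 6 events:
  event 1 (t=7: SET baz = 3): baz (absent) -> 3
  event 2 (t=11: INC baz by 7): baz 3 -> 10
  event 3 (t=12: DEC bar by 1): baz unchanged
  event 4 (t=20: DEL baz): baz 10 -> (absent)
  event 5 (t=30: INC baz by 5): baz (absent) -> 5
  event 6 (t=32: DEL bar): baz unchanged
Final: baz = 5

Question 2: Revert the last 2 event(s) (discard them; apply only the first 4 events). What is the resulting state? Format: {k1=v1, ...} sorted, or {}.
Keep first 4 events (discard last 2):
  after event 1 (t=7: SET baz = 3): {baz=3}
  after event 2 (t=11: INC baz by 7): {baz=10}
  after event 3 (t=12: DEC bar by 1): {bar=-1, baz=10}
  after event 4 (t=20: DEL baz): {bar=-1}

Answer: {bar=-1}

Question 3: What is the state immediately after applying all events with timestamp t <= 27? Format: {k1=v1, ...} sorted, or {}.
Answer: {bar=-1}

Derivation:
Apply events with t <= 27 (4 events):
  after event 1 (t=7: SET baz = 3): {baz=3}
  after event 2 (t=11: INC baz by 7): {baz=10}
  after event 3 (t=12: DEC bar by 1): {bar=-1, baz=10}
  after event 4 (t=20: DEL baz): {bar=-1}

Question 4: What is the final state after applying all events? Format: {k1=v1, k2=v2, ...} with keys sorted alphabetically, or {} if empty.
Answer: {baz=5}

Derivation:
  after event 1 (t=7: SET baz = 3): {baz=3}
  after event 2 (t=11: INC baz by 7): {baz=10}
  after event 3 (t=12: DEC bar by 1): {bar=-1, baz=10}
  after event 4 (t=20: DEL baz): {bar=-1}
  after event 5 (t=30: INC baz by 5): {bar=-1, baz=5}
  after event 6 (t=32: DEL bar): {baz=5}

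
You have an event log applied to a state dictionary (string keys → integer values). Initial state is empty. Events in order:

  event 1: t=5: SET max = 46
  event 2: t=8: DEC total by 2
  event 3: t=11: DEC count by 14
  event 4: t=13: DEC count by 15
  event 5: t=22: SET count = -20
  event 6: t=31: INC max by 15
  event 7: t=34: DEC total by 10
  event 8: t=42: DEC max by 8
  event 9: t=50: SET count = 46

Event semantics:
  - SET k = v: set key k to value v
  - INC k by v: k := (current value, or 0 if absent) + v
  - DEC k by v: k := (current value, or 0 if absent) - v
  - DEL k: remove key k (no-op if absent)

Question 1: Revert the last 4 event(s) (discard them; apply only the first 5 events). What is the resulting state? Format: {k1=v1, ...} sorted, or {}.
Keep first 5 events (discard last 4):
  after event 1 (t=5: SET max = 46): {max=46}
  after event 2 (t=8: DEC total by 2): {max=46, total=-2}
  after event 3 (t=11: DEC count by 14): {count=-14, max=46, total=-2}
  after event 4 (t=13: DEC count by 15): {count=-29, max=46, total=-2}
  after event 5 (t=22: SET count = -20): {count=-20, max=46, total=-2}

Answer: {count=-20, max=46, total=-2}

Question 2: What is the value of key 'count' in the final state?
Track key 'count' through all 9 events:
  event 1 (t=5: SET max = 46): count unchanged
  event 2 (t=8: DEC total by 2): count unchanged
  event 3 (t=11: DEC count by 14): count (absent) -> -14
  event 4 (t=13: DEC count by 15): count -14 -> -29
  event 5 (t=22: SET count = -20): count -29 -> -20
  event 6 (t=31: INC max by 15): count unchanged
  event 7 (t=34: DEC total by 10): count unchanged
  event 8 (t=42: DEC max by 8): count unchanged
  event 9 (t=50: SET count = 46): count -20 -> 46
Final: count = 46

Answer: 46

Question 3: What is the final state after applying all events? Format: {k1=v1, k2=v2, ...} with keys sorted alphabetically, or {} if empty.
  after event 1 (t=5: SET max = 46): {max=46}
  after event 2 (t=8: DEC total by 2): {max=46, total=-2}
  after event 3 (t=11: DEC count by 14): {count=-14, max=46, total=-2}
  after event 4 (t=13: DEC count by 15): {count=-29, max=46, total=-2}
  after event 5 (t=22: SET count = -20): {count=-20, max=46, total=-2}
  after event 6 (t=31: INC max by 15): {count=-20, max=61, total=-2}
  after event 7 (t=34: DEC total by 10): {count=-20, max=61, total=-12}
  after event 8 (t=42: DEC max by 8): {count=-20, max=53, total=-12}
  after event 9 (t=50: SET count = 46): {count=46, max=53, total=-12}

Answer: {count=46, max=53, total=-12}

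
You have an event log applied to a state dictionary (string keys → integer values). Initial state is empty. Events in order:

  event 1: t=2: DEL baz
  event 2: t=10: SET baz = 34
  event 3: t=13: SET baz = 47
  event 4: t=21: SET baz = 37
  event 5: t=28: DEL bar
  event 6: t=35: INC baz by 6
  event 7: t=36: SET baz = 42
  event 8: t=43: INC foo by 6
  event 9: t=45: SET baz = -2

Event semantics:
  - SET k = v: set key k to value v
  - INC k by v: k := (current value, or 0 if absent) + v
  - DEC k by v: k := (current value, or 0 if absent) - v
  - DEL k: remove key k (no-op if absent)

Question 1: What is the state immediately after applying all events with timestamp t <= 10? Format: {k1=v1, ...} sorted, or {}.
Apply events with t <= 10 (2 events):
  after event 1 (t=2: DEL baz): {}
  after event 2 (t=10: SET baz = 34): {baz=34}

Answer: {baz=34}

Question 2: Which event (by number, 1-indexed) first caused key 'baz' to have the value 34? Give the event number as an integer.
Looking for first event where baz becomes 34:
  event 2: baz (absent) -> 34  <-- first match

Answer: 2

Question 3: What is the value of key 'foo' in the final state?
Track key 'foo' through all 9 events:
  event 1 (t=2: DEL baz): foo unchanged
  event 2 (t=10: SET baz = 34): foo unchanged
  event 3 (t=13: SET baz = 47): foo unchanged
  event 4 (t=21: SET baz = 37): foo unchanged
  event 5 (t=28: DEL bar): foo unchanged
  event 6 (t=35: INC baz by 6): foo unchanged
  event 7 (t=36: SET baz = 42): foo unchanged
  event 8 (t=43: INC foo by 6): foo (absent) -> 6
  event 9 (t=45: SET baz = -2): foo unchanged
Final: foo = 6

Answer: 6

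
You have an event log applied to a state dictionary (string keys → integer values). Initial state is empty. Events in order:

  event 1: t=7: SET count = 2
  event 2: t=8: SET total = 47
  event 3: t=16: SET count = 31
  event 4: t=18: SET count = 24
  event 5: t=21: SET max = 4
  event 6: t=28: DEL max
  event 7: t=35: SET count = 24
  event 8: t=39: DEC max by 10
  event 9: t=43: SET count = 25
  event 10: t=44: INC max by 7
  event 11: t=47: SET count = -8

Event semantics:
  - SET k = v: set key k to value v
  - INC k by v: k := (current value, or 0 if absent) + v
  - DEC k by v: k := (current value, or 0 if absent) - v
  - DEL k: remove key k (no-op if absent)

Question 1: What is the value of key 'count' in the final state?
Answer: -8

Derivation:
Track key 'count' through all 11 events:
  event 1 (t=7: SET count = 2): count (absent) -> 2
  event 2 (t=8: SET total = 47): count unchanged
  event 3 (t=16: SET count = 31): count 2 -> 31
  event 4 (t=18: SET count = 24): count 31 -> 24
  event 5 (t=21: SET max = 4): count unchanged
  event 6 (t=28: DEL max): count unchanged
  event 7 (t=35: SET count = 24): count 24 -> 24
  event 8 (t=39: DEC max by 10): count unchanged
  event 9 (t=43: SET count = 25): count 24 -> 25
  event 10 (t=44: INC max by 7): count unchanged
  event 11 (t=47: SET count = -8): count 25 -> -8
Final: count = -8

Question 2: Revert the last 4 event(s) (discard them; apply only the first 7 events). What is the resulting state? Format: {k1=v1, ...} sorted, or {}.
Keep first 7 events (discard last 4):
  after event 1 (t=7: SET count = 2): {count=2}
  after event 2 (t=8: SET total = 47): {count=2, total=47}
  after event 3 (t=16: SET count = 31): {count=31, total=47}
  after event 4 (t=18: SET count = 24): {count=24, total=47}
  after event 5 (t=21: SET max = 4): {count=24, max=4, total=47}
  after event 6 (t=28: DEL max): {count=24, total=47}
  after event 7 (t=35: SET count = 24): {count=24, total=47}

Answer: {count=24, total=47}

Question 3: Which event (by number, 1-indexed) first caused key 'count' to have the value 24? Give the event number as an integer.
Looking for first event where count becomes 24:
  event 1: count = 2
  event 2: count = 2
  event 3: count = 31
  event 4: count 31 -> 24  <-- first match

Answer: 4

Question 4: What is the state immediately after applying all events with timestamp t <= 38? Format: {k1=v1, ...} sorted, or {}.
Answer: {count=24, total=47}

Derivation:
Apply events with t <= 38 (7 events):
  after event 1 (t=7: SET count = 2): {count=2}
  after event 2 (t=8: SET total = 47): {count=2, total=47}
  after event 3 (t=16: SET count = 31): {count=31, total=47}
  after event 4 (t=18: SET count = 24): {count=24, total=47}
  after event 5 (t=21: SET max = 4): {count=24, max=4, total=47}
  after event 6 (t=28: DEL max): {count=24, total=47}
  after event 7 (t=35: SET count = 24): {count=24, total=47}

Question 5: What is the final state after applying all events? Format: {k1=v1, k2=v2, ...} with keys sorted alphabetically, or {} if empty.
Answer: {count=-8, max=-3, total=47}

Derivation:
  after event 1 (t=7: SET count = 2): {count=2}
  after event 2 (t=8: SET total = 47): {count=2, total=47}
  after event 3 (t=16: SET count = 31): {count=31, total=47}
  after event 4 (t=18: SET count = 24): {count=24, total=47}
  after event 5 (t=21: SET max = 4): {count=24, max=4, total=47}
  after event 6 (t=28: DEL max): {count=24, total=47}
  after event 7 (t=35: SET count = 24): {count=24, total=47}
  after event 8 (t=39: DEC max by 10): {count=24, max=-10, total=47}
  after event 9 (t=43: SET count = 25): {count=25, max=-10, total=47}
  after event 10 (t=44: INC max by 7): {count=25, max=-3, total=47}
  after event 11 (t=47: SET count = -8): {count=-8, max=-3, total=47}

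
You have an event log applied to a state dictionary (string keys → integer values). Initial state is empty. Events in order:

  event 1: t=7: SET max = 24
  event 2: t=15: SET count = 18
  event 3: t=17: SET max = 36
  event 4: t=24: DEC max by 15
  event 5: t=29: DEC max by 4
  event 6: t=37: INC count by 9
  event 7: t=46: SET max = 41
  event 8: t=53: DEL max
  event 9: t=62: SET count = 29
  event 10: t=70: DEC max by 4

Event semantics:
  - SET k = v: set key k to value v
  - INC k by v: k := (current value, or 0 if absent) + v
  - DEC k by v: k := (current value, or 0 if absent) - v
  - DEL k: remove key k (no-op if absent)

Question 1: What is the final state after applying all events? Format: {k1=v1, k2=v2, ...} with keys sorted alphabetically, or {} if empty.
Answer: {count=29, max=-4}

Derivation:
  after event 1 (t=7: SET max = 24): {max=24}
  after event 2 (t=15: SET count = 18): {count=18, max=24}
  after event 3 (t=17: SET max = 36): {count=18, max=36}
  after event 4 (t=24: DEC max by 15): {count=18, max=21}
  after event 5 (t=29: DEC max by 4): {count=18, max=17}
  after event 6 (t=37: INC count by 9): {count=27, max=17}
  after event 7 (t=46: SET max = 41): {count=27, max=41}
  after event 8 (t=53: DEL max): {count=27}
  after event 9 (t=62: SET count = 29): {count=29}
  after event 10 (t=70: DEC max by 4): {count=29, max=-4}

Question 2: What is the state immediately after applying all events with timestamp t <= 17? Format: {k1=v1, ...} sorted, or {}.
Apply events with t <= 17 (3 events):
  after event 1 (t=7: SET max = 24): {max=24}
  after event 2 (t=15: SET count = 18): {count=18, max=24}
  after event 3 (t=17: SET max = 36): {count=18, max=36}

Answer: {count=18, max=36}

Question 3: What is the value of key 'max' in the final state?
Track key 'max' through all 10 events:
  event 1 (t=7: SET max = 24): max (absent) -> 24
  event 2 (t=15: SET count = 18): max unchanged
  event 3 (t=17: SET max = 36): max 24 -> 36
  event 4 (t=24: DEC max by 15): max 36 -> 21
  event 5 (t=29: DEC max by 4): max 21 -> 17
  event 6 (t=37: INC count by 9): max unchanged
  event 7 (t=46: SET max = 41): max 17 -> 41
  event 8 (t=53: DEL max): max 41 -> (absent)
  event 9 (t=62: SET count = 29): max unchanged
  event 10 (t=70: DEC max by 4): max (absent) -> -4
Final: max = -4

Answer: -4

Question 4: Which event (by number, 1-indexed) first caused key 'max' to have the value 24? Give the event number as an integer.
Looking for first event where max becomes 24:
  event 1: max (absent) -> 24  <-- first match

Answer: 1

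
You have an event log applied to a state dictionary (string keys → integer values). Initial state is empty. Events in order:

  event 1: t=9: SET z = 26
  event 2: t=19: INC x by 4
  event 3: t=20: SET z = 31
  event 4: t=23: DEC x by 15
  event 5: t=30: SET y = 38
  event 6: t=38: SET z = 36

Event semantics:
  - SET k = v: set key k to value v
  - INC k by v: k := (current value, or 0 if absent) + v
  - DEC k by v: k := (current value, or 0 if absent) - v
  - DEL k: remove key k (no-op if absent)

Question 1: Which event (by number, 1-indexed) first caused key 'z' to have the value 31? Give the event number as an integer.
Answer: 3

Derivation:
Looking for first event where z becomes 31:
  event 1: z = 26
  event 2: z = 26
  event 3: z 26 -> 31  <-- first match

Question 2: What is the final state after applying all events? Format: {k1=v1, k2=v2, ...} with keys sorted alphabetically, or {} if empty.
Answer: {x=-11, y=38, z=36}

Derivation:
  after event 1 (t=9: SET z = 26): {z=26}
  after event 2 (t=19: INC x by 4): {x=4, z=26}
  after event 3 (t=20: SET z = 31): {x=4, z=31}
  after event 4 (t=23: DEC x by 15): {x=-11, z=31}
  after event 5 (t=30: SET y = 38): {x=-11, y=38, z=31}
  after event 6 (t=38: SET z = 36): {x=-11, y=38, z=36}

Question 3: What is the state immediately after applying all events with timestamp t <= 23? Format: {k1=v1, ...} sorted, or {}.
Answer: {x=-11, z=31}

Derivation:
Apply events with t <= 23 (4 events):
  after event 1 (t=9: SET z = 26): {z=26}
  after event 2 (t=19: INC x by 4): {x=4, z=26}
  after event 3 (t=20: SET z = 31): {x=4, z=31}
  after event 4 (t=23: DEC x by 15): {x=-11, z=31}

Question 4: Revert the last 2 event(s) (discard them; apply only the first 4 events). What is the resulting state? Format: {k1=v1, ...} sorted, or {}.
Answer: {x=-11, z=31}

Derivation:
Keep first 4 events (discard last 2):
  after event 1 (t=9: SET z = 26): {z=26}
  after event 2 (t=19: INC x by 4): {x=4, z=26}
  after event 3 (t=20: SET z = 31): {x=4, z=31}
  after event 4 (t=23: DEC x by 15): {x=-11, z=31}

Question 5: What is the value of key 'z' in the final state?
Track key 'z' through all 6 events:
  event 1 (t=9: SET z = 26): z (absent) -> 26
  event 2 (t=19: INC x by 4): z unchanged
  event 3 (t=20: SET z = 31): z 26 -> 31
  event 4 (t=23: DEC x by 15): z unchanged
  event 5 (t=30: SET y = 38): z unchanged
  event 6 (t=38: SET z = 36): z 31 -> 36
Final: z = 36

Answer: 36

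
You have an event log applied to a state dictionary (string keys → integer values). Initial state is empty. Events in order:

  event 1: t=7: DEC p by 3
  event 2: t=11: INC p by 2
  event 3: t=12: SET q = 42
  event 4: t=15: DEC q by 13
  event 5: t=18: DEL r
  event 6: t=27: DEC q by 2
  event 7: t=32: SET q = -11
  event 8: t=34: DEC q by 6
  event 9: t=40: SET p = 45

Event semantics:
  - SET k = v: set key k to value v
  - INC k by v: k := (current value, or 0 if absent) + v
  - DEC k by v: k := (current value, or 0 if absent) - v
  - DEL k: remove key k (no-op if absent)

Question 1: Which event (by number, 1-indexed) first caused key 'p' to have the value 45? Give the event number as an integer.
Answer: 9

Derivation:
Looking for first event where p becomes 45:
  event 1: p = -3
  event 2: p = -1
  event 3: p = -1
  event 4: p = -1
  event 5: p = -1
  event 6: p = -1
  event 7: p = -1
  event 8: p = -1
  event 9: p -1 -> 45  <-- first match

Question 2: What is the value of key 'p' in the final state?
Track key 'p' through all 9 events:
  event 1 (t=7: DEC p by 3): p (absent) -> -3
  event 2 (t=11: INC p by 2): p -3 -> -1
  event 3 (t=12: SET q = 42): p unchanged
  event 4 (t=15: DEC q by 13): p unchanged
  event 5 (t=18: DEL r): p unchanged
  event 6 (t=27: DEC q by 2): p unchanged
  event 7 (t=32: SET q = -11): p unchanged
  event 8 (t=34: DEC q by 6): p unchanged
  event 9 (t=40: SET p = 45): p -1 -> 45
Final: p = 45

Answer: 45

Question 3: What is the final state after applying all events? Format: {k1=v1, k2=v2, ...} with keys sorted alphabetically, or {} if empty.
  after event 1 (t=7: DEC p by 3): {p=-3}
  after event 2 (t=11: INC p by 2): {p=-1}
  after event 3 (t=12: SET q = 42): {p=-1, q=42}
  after event 4 (t=15: DEC q by 13): {p=-1, q=29}
  after event 5 (t=18: DEL r): {p=-1, q=29}
  after event 6 (t=27: DEC q by 2): {p=-1, q=27}
  after event 7 (t=32: SET q = -11): {p=-1, q=-11}
  after event 8 (t=34: DEC q by 6): {p=-1, q=-17}
  after event 9 (t=40: SET p = 45): {p=45, q=-17}

Answer: {p=45, q=-17}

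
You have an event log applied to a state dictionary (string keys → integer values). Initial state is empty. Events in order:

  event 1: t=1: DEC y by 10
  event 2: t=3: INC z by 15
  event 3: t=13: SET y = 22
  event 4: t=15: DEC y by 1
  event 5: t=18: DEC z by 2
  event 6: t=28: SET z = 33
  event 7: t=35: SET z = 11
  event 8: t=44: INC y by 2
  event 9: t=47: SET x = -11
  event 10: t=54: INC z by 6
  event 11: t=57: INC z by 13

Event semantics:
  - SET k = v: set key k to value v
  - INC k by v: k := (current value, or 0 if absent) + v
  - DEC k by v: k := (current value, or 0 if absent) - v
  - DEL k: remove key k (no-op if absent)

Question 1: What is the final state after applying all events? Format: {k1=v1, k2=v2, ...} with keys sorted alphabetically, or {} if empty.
Answer: {x=-11, y=23, z=30}

Derivation:
  after event 1 (t=1: DEC y by 10): {y=-10}
  after event 2 (t=3: INC z by 15): {y=-10, z=15}
  after event 3 (t=13: SET y = 22): {y=22, z=15}
  after event 4 (t=15: DEC y by 1): {y=21, z=15}
  after event 5 (t=18: DEC z by 2): {y=21, z=13}
  after event 6 (t=28: SET z = 33): {y=21, z=33}
  after event 7 (t=35: SET z = 11): {y=21, z=11}
  after event 8 (t=44: INC y by 2): {y=23, z=11}
  after event 9 (t=47: SET x = -11): {x=-11, y=23, z=11}
  after event 10 (t=54: INC z by 6): {x=-11, y=23, z=17}
  after event 11 (t=57: INC z by 13): {x=-11, y=23, z=30}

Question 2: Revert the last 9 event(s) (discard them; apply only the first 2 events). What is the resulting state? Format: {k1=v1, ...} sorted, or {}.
Keep first 2 events (discard last 9):
  after event 1 (t=1: DEC y by 10): {y=-10}
  after event 2 (t=3: INC z by 15): {y=-10, z=15}

Answer: {y=-10, z=15}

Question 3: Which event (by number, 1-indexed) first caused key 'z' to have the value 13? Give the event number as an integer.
Answer: 5

Derivation:
Looking for first event where z becomes 13:
  event 2: z = 15
  event 3: z = 15
  event 4: z = 15
  event 5: z 15 -> 13  <-- first match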